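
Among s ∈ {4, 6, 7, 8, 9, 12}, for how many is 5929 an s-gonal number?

s = 4: P(4, 77) = 5929. ✓
s = 6: P(6, 54) = 5778 and P(6, 55) = 5995; 5929 is not s-gonal.
s = 7: P(7, 49) = 5929. ✓
s = 8: P(8, 44) = 5720 and P(8, 45) = 5985; 5929 is not s-gonal.
s = 9: P(9, 41) = 5781 and P(9, 42) = 6069; 5929 is not s-gonal.
s = 12: P(12, 34) = 5644 and P(12, 35) = 5985; 5929 is not s-gonal.
Hits: s ∈ {4, 7} → 2.

2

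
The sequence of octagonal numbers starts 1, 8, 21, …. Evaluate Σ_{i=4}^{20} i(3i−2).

Σ i(3i−2) = 3Σi² − 2Σi over i = 4..20.
Σi = 210 − 6 = 204 and Σi² = 2870 − 14 = 2856.
3·2856 − 2·204 = 8160.

8160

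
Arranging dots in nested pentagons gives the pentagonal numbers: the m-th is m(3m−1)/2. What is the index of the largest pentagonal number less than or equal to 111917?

Solve n(3n−1)/2 ≤ 111917 for integer n.
n = 273 gives 111657 ≤ 111917, while n = 274 gives 112477 > 111917; so the answer is index 273.

273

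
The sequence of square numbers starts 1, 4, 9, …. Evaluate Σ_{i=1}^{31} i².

Σ_{i=1}^{31} i² = 31·32·63/6 = 10416.

10416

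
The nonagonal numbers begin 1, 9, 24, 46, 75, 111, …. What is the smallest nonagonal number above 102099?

103114

Solve n(7n−5)/2 > 102099 for integer n.
The largest n with value ≤ 102099 is 171 (since 101916 ≤ 102099 < 103114), so the first above is n = 172, value 103114.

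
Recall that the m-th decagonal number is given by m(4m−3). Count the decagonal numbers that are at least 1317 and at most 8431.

28

The n-th decagonal number is n(4n−3).
Smallest index with value ≥ 1317: n = 19 (giving 1387).
Largest index with value ≤ 8431: n = 46 (giving 8326).
Indices 19 through 46: 28 terms.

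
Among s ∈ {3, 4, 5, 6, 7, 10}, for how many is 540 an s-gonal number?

s = 3: P(3, 32) = 528 and P(3, 33) = 561; 540 is not s-gonal.
s = 4: P(4, 23) = 529 and P(4, 24) = 576; 540 is not s-gonal.
s = 5: P(5, 19) = 532 and P(5, 20) = 590; 540 is not s-gonal.
s = 6: P(6, 16) = 496 and P(6, 17) = 561; 540 is not s-gonal.
s = 7: P(7, 15) = 540. ✓
s = 10: P(10, 12) = 540. ✓
Hits: s ∈ {7, 10} → 2.

2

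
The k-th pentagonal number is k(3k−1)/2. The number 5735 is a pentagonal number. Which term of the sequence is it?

62

Set n(3n−1)/2 = 5735, giving 3n² − n − 11470 = 0.
The discriminant is 1 + 24·5735 = 137641, and √137641 = 371.
So n = (1 + 371) / 6 = 372/6 = 62.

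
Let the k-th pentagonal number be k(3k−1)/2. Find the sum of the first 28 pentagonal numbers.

Σ i(3i−1)/2 = (3Σi² − Σi) / 2 over i = 1..28.
Σi = 406 and Σi² = 7714.
(3·7714 − 1·406) / 2 = 22736/2 = 11368.

11368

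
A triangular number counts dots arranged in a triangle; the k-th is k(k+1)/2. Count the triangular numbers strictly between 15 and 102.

The n-th triangular number is n(n+1)/2.
Smallest index with value > 15: n = 6 (giving 21).
Largest index with value < 102: n = 13 (giving 91).
Indices 6 through 13: 8 terms.

8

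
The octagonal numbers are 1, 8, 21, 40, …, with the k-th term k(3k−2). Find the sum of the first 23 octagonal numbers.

Σ i(3i−2) = 3Σi² − 2Σi over i = 1..23.
Σi = 276 and Σi² = 4324.
3·4324 − 2·276 = 12420.

12420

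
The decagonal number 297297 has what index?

Set n(4n−3) = 297297, giving 4n² − 3n − 297297 = 0.
The discriminant is 9 + 16·297297 = 4756761, and √4756761 = 2181.
So n = (3 + 2181) / 8 = 2184/8 = 273.
Check: 273·(4·273 − 3) = 297297. ✓

273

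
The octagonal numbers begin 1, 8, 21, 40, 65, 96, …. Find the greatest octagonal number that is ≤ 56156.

Solve n(3n−2) ≤ 56156 for integer n.
n = 137 gives 56033 ≤ 56156, while n = 138 gives 56856 > 56156; so the answer is 56033.

56033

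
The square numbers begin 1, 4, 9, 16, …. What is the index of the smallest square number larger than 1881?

44

Solve n² > 1881 for integer n.
The largest n with value ≤ 1881 is 43 (since 1849 ≤ 1881 < 1936), so the first above is n = 44, value 1936.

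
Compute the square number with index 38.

1444

The 38th square number is n² with n = 38.
38² = 1444.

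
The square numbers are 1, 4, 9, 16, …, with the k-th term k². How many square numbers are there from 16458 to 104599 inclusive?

The n-th square number is n².
Smallest index with value ≥ 16458: n = 129 (giving 16641).
Largest index with value ≤ 104599: n = 323 (giving 104329).
Indices 129 through 323: 195 terms.

195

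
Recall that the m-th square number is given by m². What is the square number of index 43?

43² = 1849.

1849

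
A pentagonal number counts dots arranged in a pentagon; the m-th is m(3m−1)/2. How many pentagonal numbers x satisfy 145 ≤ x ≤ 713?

12

The n-th pentagonal number is n(3n−1)/2.
Smallest index with value ≥ 145: n = 10 (giving 145).
Largest index with value ≤ 713: n = 21 (giving 651).
Indices 10 through 21: 12 terms.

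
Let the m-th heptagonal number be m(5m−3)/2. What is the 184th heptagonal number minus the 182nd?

1827

184·(5·184 − 3)/2 = 84364 and 182·(5·182 − 3)/2 = 82537.
Difference: 84364 − 82537 = 1827.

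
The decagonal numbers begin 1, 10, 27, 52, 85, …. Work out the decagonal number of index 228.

207252

228·(4·228 − 3) = 228·909 = 207252.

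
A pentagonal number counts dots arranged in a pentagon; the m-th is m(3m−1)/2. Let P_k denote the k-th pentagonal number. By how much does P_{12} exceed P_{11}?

34

Consecutive pentagonal numbers differ by 3n − 2: here 3·12 − 2 = 34.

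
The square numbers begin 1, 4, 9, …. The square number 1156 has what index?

We need n² = 1156, so n = √1156 = 34.

34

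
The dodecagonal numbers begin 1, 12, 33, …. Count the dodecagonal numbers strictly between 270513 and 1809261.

The n-th dodecagonal number is n(5n−4).
Smallest index with value > 270513: n = 234 (giving 272844).
Largest index with value < 1809261: n = 601 (giving 1803601).
Indices 234 through 601: 368 terms.

368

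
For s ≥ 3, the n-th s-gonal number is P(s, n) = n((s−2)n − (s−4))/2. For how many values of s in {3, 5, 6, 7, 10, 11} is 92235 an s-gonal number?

s = 3: P(3, 429) = 92235. ✓
s = 5: P(5, 248) = 92132 and P(5, 249) = 92877; 92235 is not s-gonal.
s = 6: P(6, 215) = 92235. ✓
s = 7: P(7, 192) = 91872 and P(7, 193) = 92833; 92235 is not s-gonal.
s = 10: P(10, 152) = 91960 and P(10, 153) = 93177; 92235 is not s-gonal.
s = 11: P(11, 143) = 91520 and P(11, 144) = 92808; 92235 is not s-gonal.
Hits: s ∈ {3, 6} → 2.

2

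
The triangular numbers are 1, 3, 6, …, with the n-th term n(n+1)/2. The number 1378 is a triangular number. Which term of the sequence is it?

52

Set n(n+1)/2 = 1378, giving n² + n − 2756 = 0.
The discriminant is 1 + 8·1378 = 11025, and √11025 = 105.
So n = (-1 + 105) / 2 = 104/2 = 52.
Check: 52·53/2 = 1378. ✓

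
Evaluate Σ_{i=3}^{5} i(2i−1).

Σ i(2i−1) = 2Σi² − Σi over i = 3..5.
Σi = 15 − 3 = 12 and Σi² = 55 − 5 = 50.
2·50 − 1·12 = 88.

88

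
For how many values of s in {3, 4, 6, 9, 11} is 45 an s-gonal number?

s = 3: P(3, 9) = 45. ✓
s = 4: P(4, 6) = 36 and P(4, 7) = 49; 45 is not s-gonal.
s = 6: P(6, 5) = 45. ✓
s = 9: P(9, 3) = 24 and P(9, 4) = 46; 45 is not s-gonal.
s = 11: P(11, 3) = 30 and P(11, 4) = 58; 45 is not s-gonal.
Hits: s ∈ {3, 6} → 2.

2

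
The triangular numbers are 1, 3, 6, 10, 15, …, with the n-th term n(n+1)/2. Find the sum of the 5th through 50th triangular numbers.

22080

Σ i(i+1)/2 = (Σi² + Σi) / 2 over i = 5..50.
Σi = 1275 − 10 = 1265 and Σi² = 42925 − 30 = 42895.
(1·42895 + 1·1265) / 2 = 44160/2 = 22080.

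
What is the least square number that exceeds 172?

196

Solve n² > 172 for integer n.
The largest n with value ≤ 172 is 13 (since 169 ≤ 172 < 196), so the first above is n = 14, value 196.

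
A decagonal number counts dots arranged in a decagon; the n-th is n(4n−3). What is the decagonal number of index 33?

4257

The 33rd decagonal number is n(4n−3) with n = 33.
33·(4·33 − 3) = 33·129 = 4257.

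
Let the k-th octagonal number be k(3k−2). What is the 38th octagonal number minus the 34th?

38·(3·38 − 2) = 4256 and 34·(3·34 − 2) = 3400.
Difference: 4256 − 3400 = 856.

856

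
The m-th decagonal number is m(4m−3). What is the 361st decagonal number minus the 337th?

66936

361·(4·361 − 3) = 520201 and 337·(4·337 − 3) = 453265.
Difference: 520201 − 453265 = 66936.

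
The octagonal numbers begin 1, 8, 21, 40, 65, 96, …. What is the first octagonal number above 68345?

Solve n(3n−2) > 68345 for integer n.
The largest n with value ≤ 68345 is 151 (since 68101 ≤ 68345 < 69008), so the first above is n = 152, value 69008.

69008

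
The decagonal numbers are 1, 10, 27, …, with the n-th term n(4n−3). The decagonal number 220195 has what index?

235

Set n(4n−3) = 220195, giving 4n² − 3n − 220195 = 0.
The discriminant is 9 + 16·220195 = 3523129, and √3523129 = 1877.
So n = (3 + 1877) / 8 = 1880/8 = 235.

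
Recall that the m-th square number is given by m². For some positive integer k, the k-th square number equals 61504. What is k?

We need n² = 61504, so n = √61504 = 248.

248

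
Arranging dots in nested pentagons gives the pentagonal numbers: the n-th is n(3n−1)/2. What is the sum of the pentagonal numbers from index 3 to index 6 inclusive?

120

Σ i(3i−1)/2 = (3Σi² − Σi) / 2 over i = 3..6.
Σi = 21 − 3 = 18 and Σi² = 91 − 5 = 86.
(3·86 − 1·18) / 2 = 240/2 = 120.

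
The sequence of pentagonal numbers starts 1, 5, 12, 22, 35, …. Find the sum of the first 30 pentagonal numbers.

13950

Σ i(3i−1)/2 = (3Σi² − Σi) / 2 over i = 1..30.
Σi = 465 and Σi² = 9455.
(3·9455 − 1·465) / 2 = 27900/2 = 13950.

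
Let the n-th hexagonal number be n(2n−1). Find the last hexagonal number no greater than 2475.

2415

Solve n(2n−1) ≤ 2475 for integer n.
n = 35 gives 2415 ≤ 2475, while n = 36 gives 2556 > 2475; so the answer is 2415.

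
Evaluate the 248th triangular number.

The 248th triangular number is n(n+1)/2 with n = 248.
248·249/2 = 61752/2 = 30876.

30876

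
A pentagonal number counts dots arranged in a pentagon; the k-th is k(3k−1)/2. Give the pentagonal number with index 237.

84135

The 237th pentagonal number is n(3n−1)/2 with n = 237.
237·(3·237 − 1)/2 = 237·710/2 = 237·355 = 84135.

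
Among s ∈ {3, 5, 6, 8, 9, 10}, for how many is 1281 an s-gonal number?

1

s = 3: P(3, 50) = 1275 and P(3, 51) = 1326; 1281 is not s-gonal.
s = 5: P(5, 29) = 1247 and P(5, 30) = 1335; 1281 is not s-gonal.
s = 6: P(6, 25) = 1225 and P(6, 26) = 1326; 1281 is not s-gonal.
s = 8: P(8, 21) = 1281. ✓
s = 9: P(9, 19) = 1216 and P(9, 20) = 1350; 1281 is not s-gonal.
s = 10: P(10, 18) = 1242 and P(10, 19) = 1387; 1281 is not s-gonal.
Hits: s ∈ {8} → 1.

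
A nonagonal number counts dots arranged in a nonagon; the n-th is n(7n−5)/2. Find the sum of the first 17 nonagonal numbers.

Σ i(7i−5)/2 = (7Σi² − 5Σi) / 2 over i = 1..17.
Σi = 153 and Σi² = 1785.
(7·1785 − 5·153) / 2 = 11730/2 = 5865.

5865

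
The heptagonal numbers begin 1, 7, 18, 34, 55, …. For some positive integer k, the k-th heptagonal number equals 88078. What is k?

188

Set n(5n−3)/2 = 88078, giving 5n² − 3n − 176156 = 0.
The discriminant is 9 + 40·88078 = 3523129, and √3523129 = 1877.
So n = (3 + 1877) / 10 = 1880/10 = 188.
Check: 188·(5·188 − 3)/2 = 88078. ✓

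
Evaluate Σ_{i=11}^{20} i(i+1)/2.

1320

Σ i(i+1)/2 = (Σi² + Σi) / 2 over i = 11..20.
Σi = 210 − 55 = 155 and Σi² = 2870 − 385 = 2485.
(1·2485 + 1·155) / 2 = 2640/2 = 1320.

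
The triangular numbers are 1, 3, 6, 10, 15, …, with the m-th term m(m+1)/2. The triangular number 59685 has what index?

345

Set n(n+1)/2 = 59685, giving n² + n − 119370 = 0.
The discriminant is 1 + 8·59685 = 477481, and √477481 = 691.
So n = (-1 + 691) / 2 = 690/2 = 345.
Check: 345·346/2 = 59685. ✓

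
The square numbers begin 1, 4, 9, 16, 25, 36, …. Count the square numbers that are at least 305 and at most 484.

The n-th square number is n².
Smallest index with value ≥ 305: n = 18 (giving 324).
Largest index with value ≤ 484: n = 22 (giving 484).
Indices 18 through 22: 5 terms.

5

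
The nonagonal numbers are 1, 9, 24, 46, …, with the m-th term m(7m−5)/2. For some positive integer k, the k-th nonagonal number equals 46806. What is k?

116

Set n(7n−5)/2 = 46806, giving 7n² − 5n − 93612 = 0.
The discriminant is 25 + 56·46806 = 2621161, and √2621161 = 1619.
So n = (5 + 1619) / 14 = 1624/14 = 116.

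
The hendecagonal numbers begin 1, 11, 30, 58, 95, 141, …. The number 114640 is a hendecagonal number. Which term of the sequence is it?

Set n(9n−7)/2 = 114640, giving 9n² − 7n − 229280 = 0.
The discriminant is 49 + 72·114640 = 8254129, and √8254129 = 2873.
So n = (7 + 2873) / 18 = 2880/18 = 160.
Check: 160·(9·160 − 7)/2 = 114640. ✓

160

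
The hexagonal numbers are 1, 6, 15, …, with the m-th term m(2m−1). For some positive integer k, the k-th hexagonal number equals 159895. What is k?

283

Set n(2n−1) = 159895, giving 2n² − n − 159895 = 0.
The discriminant is 1 + 8·159895 = 1279161, and √1279161 = 1131.
So n = (1 + 1131) / 4 = 1132/4 = 283.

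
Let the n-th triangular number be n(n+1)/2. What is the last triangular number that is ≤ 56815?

56616

Solve n(n+1)/2 ≤ 56815 for integer n.
n = 336 gives 56616 ≤ 56815, while n = 337 gives 56953 > 56815; so the answer is 56616.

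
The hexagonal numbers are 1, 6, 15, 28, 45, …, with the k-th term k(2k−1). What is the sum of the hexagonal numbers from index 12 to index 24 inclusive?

Σ i(2i−1) = 2Σi² − Σi over i = 12..24.
Σi = 300 − 66 = 234 and Σi² = 4900 − 506 = 4394.
2·4394 − 1·234 = 8554.

8554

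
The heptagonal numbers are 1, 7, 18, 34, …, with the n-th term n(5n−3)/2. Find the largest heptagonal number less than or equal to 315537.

Solve n(5n−3)/2 ≤ 315537 for integer n.
n = 355 gives 314530 ≤ 315537, while n = 356 gives 316306 > 315537; so the answer is 314530.

314530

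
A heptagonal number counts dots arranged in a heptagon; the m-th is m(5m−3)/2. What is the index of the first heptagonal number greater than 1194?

Solve n(5n−3)/2 > 1194 for integer n.
The largest n with value ≤ 1194 is 22 (since 1177 ≤ 1194 < 1288), so the first above is n = 23, value 1288.

23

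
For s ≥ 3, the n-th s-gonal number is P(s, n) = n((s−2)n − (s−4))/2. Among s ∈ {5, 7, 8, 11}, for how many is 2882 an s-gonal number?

s = 5: P(5, 44) = 2882. ✓
s = 7: P(7, 34) = 2839 and P(7, 35) = 3010; 2882 is not s-gonal.
s = 8: P(8, 31) = 2821 and P(8, 32) = 3008; 2882 is not s-gonal.
s = 11: P(11, 25) = 2725 and P(11, 26) = 2951; 2882 is not s-gonal.
Hits: s ∈ {5} → 1.

1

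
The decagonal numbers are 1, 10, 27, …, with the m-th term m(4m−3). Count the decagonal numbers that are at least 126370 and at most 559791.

196

The n-th decagonal number is n(4n−3).
Smallest index with value ≥ 126370: n = 179 (giving 127627).
Largest index with value ≤ 559791: n = 374 (giving 558382).
Indices 179 through 374: 196 terms.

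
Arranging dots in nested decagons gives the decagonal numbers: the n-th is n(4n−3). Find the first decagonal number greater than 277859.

277992

Solve n(4n−3) > 277859 for integer n.
The largest n with value ≤ 277859 is 263 (since 275887 ≤ 277859 < 277992), so the first above is n = 264, value 277992.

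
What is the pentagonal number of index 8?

92

The 8th pentagonal number is n(3n−1)/2 with n = 8.
8·(3·8 − 1)/2 = 8·23/2 = 92.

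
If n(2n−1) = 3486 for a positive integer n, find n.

Set n(2n−1) = 3486, giving 2n² − n − 3486 = 0.
The discriminant is 1 + 8·3486 = 27889, and √27889 = 167.
So n = (1 + 167) / 4 = 168/4 = 42.

42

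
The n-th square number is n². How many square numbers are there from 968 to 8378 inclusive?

The n-th square number is n².
Smallest index with value ≥ 968: n = 32 (giving 1024).
Largest index with value ≤ 8378: n = 91 (giving 8281).
Indices 32 through 91: 60 terms.

60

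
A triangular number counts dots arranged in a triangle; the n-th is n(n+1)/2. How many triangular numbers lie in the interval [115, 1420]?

38

The n-th triangular number is n(n+1)/2.
Smallest index with value ≥ 115: n = 15 (giving 120).
Largest index with value ≤ 1420: n = 52 (giving 1378).
Indices 15 through 52: 38 terms.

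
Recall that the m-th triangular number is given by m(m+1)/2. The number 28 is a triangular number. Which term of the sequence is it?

7

Set n(n+1)/2 = 28, giving n² + n − 56 = 0.
So n = (-1 + 15) / 2 = 14/2 = 7.
Check: 7·8/2 = 28. ✓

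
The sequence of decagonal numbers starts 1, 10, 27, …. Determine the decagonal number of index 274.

299482

274·(4·274 − 3) = 274·1093 = 299482.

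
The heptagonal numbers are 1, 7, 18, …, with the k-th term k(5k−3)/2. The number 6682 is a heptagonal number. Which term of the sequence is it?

52

Set n(5n−3)/2 = 6682, giving 5n² − 3n − 13364 = 0.
The discriminant is 9 + 40·6682 = 267289, and √267289 = 517.
So n = (3 + 517) / 10 = 520/10 = 52.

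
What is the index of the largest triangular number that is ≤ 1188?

Solve n(n+1)/2 ≤ 1188 for integer n.
n = 48 gives 1176 ≤ 1188, while n = 49 gives 1225 > 1188; so the answer is index 48.

48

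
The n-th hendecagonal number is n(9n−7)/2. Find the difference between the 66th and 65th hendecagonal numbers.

Consecutive hendecagonal numbers differ by 9n − 8: here 9·66 − 8 = 586.

586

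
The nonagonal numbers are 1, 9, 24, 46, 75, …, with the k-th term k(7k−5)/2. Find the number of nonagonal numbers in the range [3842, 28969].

58

The n-th nonagonal number is n(7n−5)/2.
Smallest index with value ≥ 3842: n = 34 (giving 3961).
Largest index with value ≤ 28969: n = 91 (giving 28756).
Indices 34 through 91: 58 terms.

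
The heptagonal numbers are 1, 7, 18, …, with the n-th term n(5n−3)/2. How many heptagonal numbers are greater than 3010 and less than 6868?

The n-th heptagonal number is n(5n−3)/2.
Smallest index with value > 3010: n = 36 (giving 3186).
Largest index with value < 6868: n = 52 (giving 6682).
Indices 36 through 52: 17 terms.

17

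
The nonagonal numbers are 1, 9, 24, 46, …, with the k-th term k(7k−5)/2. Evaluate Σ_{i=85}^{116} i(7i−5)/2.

Σ i(7i−5)/2 = (7Σi² − 5Σi) / 2 over i = 85..116.
Σi = 6786 − 3570 = 3216 and Σi² = 527046 − 201110 = 325936.
(7·325936 − 5·3216) / 2 = 2265472/2 = 1132736.

1132736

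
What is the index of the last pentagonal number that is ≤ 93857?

Solve n(3n−1)/2 ≤ 93857 for integer n.
n = 250 gives 93625 ≤ 93857, while n = 251 gives 94376 > 93857; so the answer is index 250.

250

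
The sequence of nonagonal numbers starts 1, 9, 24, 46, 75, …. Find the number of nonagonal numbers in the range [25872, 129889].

107

The n-th nonagonal number is n(7n−5)/2.
Smallest index with value ≥ 25872: n = 87 (giving 26274).
Largest index with value ≤ 129889: n = 193 (giving 129889).
Indices 87 through 193: 107 terms.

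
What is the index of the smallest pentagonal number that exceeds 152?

Solve n(3n−1)/2 > 152 for integer n.
The largest n with value ≤ 152 is 10 (since 145 ≤ 152 < 176), so the first above is n = 11, value 176.

11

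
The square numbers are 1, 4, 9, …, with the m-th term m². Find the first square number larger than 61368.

Solve n² > 61368 for integer n.
The largest n with value ≤ 61368 is 247 (since 61009 ≤ 61368 < 61504), so the first above is n = 248, value 61504.

61504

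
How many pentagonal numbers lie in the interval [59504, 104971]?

65

The n-th pentagonal number is n(3n−1)/2.
Smallest index with value ≥ 59504: n = 200 (giving 59900).
Largest index with value ≤ 104971: n = 264 (giving 104412).
Indices 200 through 264: 65 terms.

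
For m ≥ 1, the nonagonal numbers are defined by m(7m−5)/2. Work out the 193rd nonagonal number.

The 193rd nonagonal number is n(7n−5)/2 with n = 193.
193·(7·193 − 5)/2 = 193·1346/2 = 193·673 = 129889.

129889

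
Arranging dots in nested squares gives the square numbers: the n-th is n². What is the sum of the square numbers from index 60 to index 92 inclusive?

193600

Σ_{i=60}^{92} i² = 263810 − 70210 = 193600.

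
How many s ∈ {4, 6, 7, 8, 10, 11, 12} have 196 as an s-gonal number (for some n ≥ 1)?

s = 4: P(4, 14) = 196. ✓
s = 6: P(6, 10) = 190 and P(6, 11) = 231; 196 is not s-gonal.
s = 7: P(7, 9) = 189 and P(7, 10) = 235; 196 is not s-gonal.
s = 8: P(8, 8) = 176 and P(8, 9) = 225; 196 is not s-gonal.
s = 10: P(10, 7) = 175 and P(10, 8) = 232; 196 is not s-gonal.
s = 11: P(11, 7) = 196. ✓
s = 12: P(12, 6) = 156 and P(12, 7) = 217; 196 is not s-gonal.
Hits: s ∈ {4, 11} → 2.

2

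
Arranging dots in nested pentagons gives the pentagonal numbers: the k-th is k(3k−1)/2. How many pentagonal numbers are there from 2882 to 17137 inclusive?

64

The n-th pentagonal number is n(3n−1)/2.
Smallest index with value ≥ 2882: n = 44 (giving 2882).
Largest index with value ≤ 17137: n = 107 (giving 17120).
Indices 44 through 107: 64 terms.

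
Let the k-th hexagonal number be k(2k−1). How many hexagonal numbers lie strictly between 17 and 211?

The n-th hexagonal number is n(2n−1).
Smallest index with value > 17: n = 4 (giving 28).
Largest index with value < 211: n = 10 (giving 190).
Indices 4 through 10: 7 terms.

7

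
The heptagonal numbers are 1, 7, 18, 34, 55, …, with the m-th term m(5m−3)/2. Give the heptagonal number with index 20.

The 20th heptagonal number is n(5n−3)/2 with n = 20.
20·(5·20 − 3)/2 = 20·97/2 = 970.

970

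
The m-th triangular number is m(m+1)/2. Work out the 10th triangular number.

The 10th triangular number is n(n+1)/2 with n = 10.
10·11/2 = 110/2 = 55.

55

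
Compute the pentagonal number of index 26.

1001

26·(3·26 − 1)/2 = 26·77/2 = 1001.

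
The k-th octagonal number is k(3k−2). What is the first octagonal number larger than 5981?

5985

Solve n(3n−2) > 5981 for integer n.
The largest n with value ≤ 5981 is 44 (since 5720 ≤ 5981 < 5985), so the first above is n = 45, value 5985.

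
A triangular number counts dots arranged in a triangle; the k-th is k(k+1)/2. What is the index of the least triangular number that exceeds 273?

Solve n(n+1)/2 > 273 for integer n.
The largest n with value ≤ 273 is 22 (since 253 ≤ 273 < 276), so the first above is n = 23, value 276.

23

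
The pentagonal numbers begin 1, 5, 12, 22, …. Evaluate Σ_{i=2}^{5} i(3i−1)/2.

74

Σ i(3i−1)/2 = (3Σi² − Σi) / 2 over i = 2..5.
Σi = 15 − 1 = 14 and Σi² = 55 − 1 = 54.
(3·54 − 1·14) / 2 = 148/2 = 74.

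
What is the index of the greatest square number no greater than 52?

Solve n² ≤ 52 for integer n.
n = 7 gives 49 ≤ 52, while n = 8 gives 64 > 52; so the answer is index 7.

7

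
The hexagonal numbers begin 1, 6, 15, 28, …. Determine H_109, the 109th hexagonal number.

The 109th hexagonal number is n(2n−1) with n = 109.
109·(2·109 − 1) = 109·217 = 23653.

23653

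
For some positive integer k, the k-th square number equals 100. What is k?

We need n² = 100, so n = √100 = 10.
Check: 10² = 100. ✓

10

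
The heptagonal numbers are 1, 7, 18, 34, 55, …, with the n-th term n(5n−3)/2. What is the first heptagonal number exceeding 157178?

Solve n(5n−3)/2 > 157178 for integer n.
The largest n with value ≤ 157178 is 251 (since 157126 ≤ 157178 < 158382), so the first above is n = 252, value 158382.

158382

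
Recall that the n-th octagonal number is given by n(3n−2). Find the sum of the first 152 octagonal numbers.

3523284

Σ i(3i−2) = 3Σi² − 2Σi over i = 1..152.
Σi = 11628 and Σi² = 1182180.
3·1182180 − 2·11628 = 3523284.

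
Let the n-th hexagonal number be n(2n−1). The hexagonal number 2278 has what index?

34

Set n(2n−1) = 2278, giving 2n² − n − 2278 = 0.
The discriminant is 1 + 8·2278 = 18225, and √18225 = 135.
So n = (1 + 135) / 4 = 136/4 = 34.
Check: 34·(2·34 − 1) = 2278. ✓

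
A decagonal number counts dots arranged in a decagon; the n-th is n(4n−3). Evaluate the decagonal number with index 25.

The 25th decagonal number is n(4n−3) with n = 25.
25·(4·25 − 3) = 25·97 = 2425.

2425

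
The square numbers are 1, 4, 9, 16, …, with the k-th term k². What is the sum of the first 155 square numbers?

Σ_{i=1}^{155} i² = 155·156·311/6 = 1253330.

1253330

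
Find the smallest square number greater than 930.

Solve n² > 930 for integer n.
The largest n with value ≤ 930 is 30 (since 900 ≤ 930 < 961), so the first above is n = 31, value 961.

961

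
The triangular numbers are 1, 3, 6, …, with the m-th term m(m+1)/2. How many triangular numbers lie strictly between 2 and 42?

7

The n-th triangular number is n(n+1)/2.
Smallest index with value > 2: n = 2 (giving 3).
Largest index with value < 42: n = 8 (giving 36).
Indices 2 through 8: 7 terms.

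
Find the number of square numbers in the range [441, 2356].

28

The n-th square number is n².
Smallest index with value ≥ 441: n = 21 (giving 441).
Largest index with value ≤ 2356: n = 48 (giving 2304).
Indices 21 through 48: 28 terms.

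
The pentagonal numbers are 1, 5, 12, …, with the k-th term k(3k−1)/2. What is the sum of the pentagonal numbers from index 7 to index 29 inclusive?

Σ i(3i−1)/2 = (3Σi² − Σi) / 2 over i = 7..29.
Σi = 435 − 21 = 414 and Σi² = 8555 − 91 = 8464.
(3·8464 − 1·414) / 2 = 24978/2 = 12489.

12489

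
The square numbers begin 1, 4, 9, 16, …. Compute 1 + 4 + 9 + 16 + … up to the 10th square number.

385

Σ_{i=1}^{10} i² = 10·11·21/6 = 385.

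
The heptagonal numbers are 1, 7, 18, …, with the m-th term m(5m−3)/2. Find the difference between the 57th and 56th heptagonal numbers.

281

Consecutive heptagonal numbers differ by 5n − 4: here 5·57 − 4 = 281.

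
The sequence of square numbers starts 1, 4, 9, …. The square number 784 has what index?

We need n² = 784, so n = √784 = 28.

28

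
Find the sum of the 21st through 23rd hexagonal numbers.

2842

Σ i(2i−1) = 2Σi² − Σi over i = 21..23.
Σi = 276 − 210 = 66 and Σi² = 4324 − 2870 = 1454.
2·1454 − 1·66 = 2842.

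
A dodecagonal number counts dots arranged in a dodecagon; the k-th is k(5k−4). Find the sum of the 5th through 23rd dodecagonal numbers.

20406

Σ i(5i−4) = 5Σi² − 4Σi over i = 5..23.
Σi = 276 − 10 = 266 and Σi² = 4324 − 30 = 4294.
5·4294 − 4·266 = 20406.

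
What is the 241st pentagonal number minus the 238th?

2154

241·(3·241 − 1)/2 = 87001 and 238·(3·238 − 1)/2 = 84847.
Difference: 87001 − 84847 = 2154.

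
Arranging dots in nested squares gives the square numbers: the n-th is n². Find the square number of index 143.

The 143rd square number is n² with n = 143.
143² = 20449.

20449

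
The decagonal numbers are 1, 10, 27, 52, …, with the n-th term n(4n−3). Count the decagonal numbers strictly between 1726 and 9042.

The n-th decagonal number is n(4n−3).
Smallest index with value > 1726: n = 22 (giving 1870).
Largest index with value < 9042: n = 47 (giving 8695).
Indices 22 through 47: 26 terms.

26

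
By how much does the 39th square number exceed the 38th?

77

n² − (n−1)² = 2n − 1, so 39² − 38² = 2·39 − 1 = 77.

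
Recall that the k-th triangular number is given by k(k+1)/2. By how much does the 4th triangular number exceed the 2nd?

7

4·5/2 = 10 and 2·3/2 = 3.
Difference: 10 − 3 = 7.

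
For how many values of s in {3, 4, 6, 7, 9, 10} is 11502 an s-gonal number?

1

s = 3: P(3, 151) = 11476 and P(3, 152) = 11628; 11502 is not s-gonal.
s = 4: P(4, 107) = 11449 and P(4, 108) = 11664; 11502 is not s-gonal.
s = 6: P(6, 76) = 11476 and P(6, 77) = 11781; 11502 is not s-gonal.
s = 7: P(7, 68) = 11458 and P(7, 69) = 11799; 11502 is not s-gonal.
s = 9: P(9, 57) = 11229 and P(9, 58) = 11629; 11502 is not s-gonal.
s = 10: P(10, 54) = 11502. ✓
Hits: s ∈ {10} → 1.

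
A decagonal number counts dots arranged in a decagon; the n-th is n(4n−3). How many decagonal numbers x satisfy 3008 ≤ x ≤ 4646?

7

The n-th decagonal number is n(4n−3).
Smallest index with value ≥ 3008: n = 28 (giving 3052).
Largest index with value ≤ 4646: n = 34 (giving 4522).
Indices 28 through 34: 7 terms.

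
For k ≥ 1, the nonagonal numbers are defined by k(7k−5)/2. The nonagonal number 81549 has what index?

Set n(7n−5)/2 = 81549, giving 7n² − 5n − 163098 = 0.
The discriminant is 25 + 56·81549 = 4566769, and √4566769 = 2137.
So n = (5 + 2137) / 14 = 2142/14 = 153.

153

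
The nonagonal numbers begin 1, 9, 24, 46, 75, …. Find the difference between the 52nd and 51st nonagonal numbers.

Consecutive nonagonal numbers differ by 7n − 6: here 7·52 − 6 = 358.

358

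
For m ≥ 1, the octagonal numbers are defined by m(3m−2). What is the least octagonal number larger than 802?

833

Solve n(3n−2) > 802 for integer n.
The largest n with value ≤ 802 is 16 (since 736 ≤ 802 < 833), so the first above is n = 17, value 833.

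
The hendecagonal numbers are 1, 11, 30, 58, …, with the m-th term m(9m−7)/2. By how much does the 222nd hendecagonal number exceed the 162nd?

103470

222·(9·222 − 7)/2 = 221001 and 162·(9·162 − 7)/2 = 117531.
Difference: 221001 − 117531 = 103470.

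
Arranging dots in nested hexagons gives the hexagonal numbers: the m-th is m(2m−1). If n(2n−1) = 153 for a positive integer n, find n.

Set n(2n−1) = 153, giving 2n² − n − 153 = 0.
So n = (1 + 35) / 4 = 36/4 = 9.
Check: 9·(2·9 − 1) = 153. ✓

9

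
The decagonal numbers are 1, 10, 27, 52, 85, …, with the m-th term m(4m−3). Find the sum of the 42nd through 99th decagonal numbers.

Σ i(4i−3) = 4Σi² − 3Σi over i = 42..99.
Σi = 4950 − 861 = 4089 and Σi² = 328350 − 23821 = 304529.
4·304529 − 3·4089 = 1205849.

1205849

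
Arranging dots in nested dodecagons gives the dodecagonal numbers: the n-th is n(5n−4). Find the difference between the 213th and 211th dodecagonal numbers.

4232

213·(5·213 − 4) = 225993 and 211·(5·211 − 4) = 221761.
Difference: 225993 − 221761 = 4232.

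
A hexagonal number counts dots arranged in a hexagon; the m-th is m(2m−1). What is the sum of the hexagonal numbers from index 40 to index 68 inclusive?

171622

Σ i(2i−1) = 2Σi² − Σi over i = 40..68.
Σi = 2346 − 780 = 1566 and Σi² = 107134 − 20540 = 86594.
2·86594 − 1·1566 = 171622.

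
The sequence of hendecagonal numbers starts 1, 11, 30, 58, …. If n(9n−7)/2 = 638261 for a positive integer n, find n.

377

Set n(9n−7)/2 = 638261, giving 9n² − 7n − 1276522 = 0.
The discriminant is 49 + 72·638261 = 45954841, and √45954841 = 6779.
So n = (7 + 6779) / 18 = 6786/18 = 377.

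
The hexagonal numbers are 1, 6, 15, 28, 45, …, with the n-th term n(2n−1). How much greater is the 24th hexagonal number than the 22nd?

182

24·(2·24 − 1) = 1128 and 22·(2·22 − 1) = 946.
Difference: 1128 − 946 = 182.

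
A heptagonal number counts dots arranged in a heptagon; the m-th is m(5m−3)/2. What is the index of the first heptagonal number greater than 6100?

50

Solve n(5n−3)/2 > 6100 for integer n.
The largest n with value ≤ 6100 is 49 (since 5929 ≤ 6100 < 6175), so the first above is n = 50, value 6175.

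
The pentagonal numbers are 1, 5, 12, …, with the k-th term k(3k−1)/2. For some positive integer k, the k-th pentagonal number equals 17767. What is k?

109

Set n(3n−1)/2 = 17767, giving 3n² − n − 35534 = 0.
The discriminant is 1 + 24·17767 = 426409, and √426409 = 653.
So n = (1 + 653) / 6 = 654/6 = 109.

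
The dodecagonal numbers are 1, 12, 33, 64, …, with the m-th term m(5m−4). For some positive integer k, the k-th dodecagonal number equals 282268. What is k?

238

Set n(5n−4) = 282268, giving 5n² − 4n − 282268 = 0.
The discriminant is 16 + 20·282268 = 5645376, and √5645376 = 2376.
So n = (4 + 2376) / 10 = 2380/10 = 238.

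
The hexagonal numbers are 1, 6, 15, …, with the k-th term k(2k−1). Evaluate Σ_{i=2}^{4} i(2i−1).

49

Σ i(2i−1) = 2Σi² − Σi over i = 2..4.
Σi = 10 − 1 = 9 and Σi² = 30 − 1 = 29.
2·29 − 1·9 = 49.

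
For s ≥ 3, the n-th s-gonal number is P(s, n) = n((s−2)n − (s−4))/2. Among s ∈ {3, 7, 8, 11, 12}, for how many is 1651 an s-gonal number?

s = 3: P(3, 56) = 1596 and P(3, 57) = 1653; 1651 is not s-gonal.
s = 7: P(7, 26) = 1651. ✓
s = 8: P(8, 23) = 1541 and P(8, 24) = 1680; 1651 is not s-gonal.
s = 11: P(11, 19) = 1558 and P(11, 20) = 1730; 1651 is not s-gonal.
s = 12: P(12, 18) = 1548 and P(12, 19) = 1729; 1651 is not s-gonal.
Hits: s ∈ {7} → 1.

1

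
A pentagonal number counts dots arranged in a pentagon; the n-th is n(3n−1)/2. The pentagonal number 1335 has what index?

30

Set n(3n−1)/2 = 1335, giving 3n² − n − 2670 = 0.
The discriminant is 1 + 24·1335 = 32041, and √32041 = 179.
So n = (1 + 179) / 6 = 180/6 = 30.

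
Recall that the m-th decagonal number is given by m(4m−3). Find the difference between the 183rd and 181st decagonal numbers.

183·(4·183 − 3) = 133407 and 181·(4·181 − 3) = 130501.
Difference: 133407 − 130501 = 2906.

2906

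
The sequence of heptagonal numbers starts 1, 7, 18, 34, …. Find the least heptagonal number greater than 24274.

Solve n(5n−3)/2 > 24274 for integer n.
The largest n with value ≤ 24274 is 98 (since 23863 ≤ 24274 < 24354), so the first above is n = 99, value 24354.

24354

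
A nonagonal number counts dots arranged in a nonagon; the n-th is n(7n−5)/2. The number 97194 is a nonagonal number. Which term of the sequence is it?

167

Set n(7n−5)/2 = 97194, giving 7n² − 5n − 194388 = 0.
The discriminant is 25 + 56·97194 = 5442889, and √5442889 = 2333.
So n = (5 + 2333) / 14 = 2338/14 = 167.
Check: 167·(7·167 − 5)/2 = 97194. ✓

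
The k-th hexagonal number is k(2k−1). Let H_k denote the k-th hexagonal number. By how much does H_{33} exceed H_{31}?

33·(2·33 − 1) = 2145 and 31·(2·31 − 1) = 1891.
Difference: 2145 − 1891 = 254.

254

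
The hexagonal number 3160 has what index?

Set n(2n−1) = 3160, giving 2n² − n − 3160 = 0.
So n = (1 + 159) / 4 = 160/4 = 40.

40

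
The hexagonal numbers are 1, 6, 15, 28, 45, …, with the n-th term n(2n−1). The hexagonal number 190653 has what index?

Set n(2n−1) = 190653, giving 2n² − n − 190653 = 0.
So n = (1 + 1235) / 4 = 1236/4 = 309.
Check: 309·(2·309 − 1) = 190653. ✓

309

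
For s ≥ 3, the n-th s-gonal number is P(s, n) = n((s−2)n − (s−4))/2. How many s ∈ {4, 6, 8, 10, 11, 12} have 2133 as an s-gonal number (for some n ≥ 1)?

1

s = 4: P(4, 46) = 2116 and P(4, 47) = 2209; 2133 is not s-gonal.
s = 6: P(6, 32) = 2016 and P(6, 33) = 2145; 2133 is not s-gonal.
s = 8: P(8, 27) = 2133. ✓
s = 10: P(10, 23) = 2047 and P(10, 24) = 2232; 2133 is not s-gonal.
s = 11: P(11, 22) = 2101 and P(11, 23) = 2300; 2133 is not s-gonal.
s = 12: P(12, 21) = 2121 and P(12, 22) = 2332; 2133 is not s-gonal.
Hits: s ∈ {8} → 1.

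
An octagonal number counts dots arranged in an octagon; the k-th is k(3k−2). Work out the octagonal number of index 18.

The 18th octagonal number is n(3n−2) with n = 18.
18·(3·18 − 2) = 18·52 = 936.

936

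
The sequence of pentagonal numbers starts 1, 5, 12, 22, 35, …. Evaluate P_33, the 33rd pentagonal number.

1617

33·(3·33 − 1)/2 = 33·98/2 = 33·49 = 1617.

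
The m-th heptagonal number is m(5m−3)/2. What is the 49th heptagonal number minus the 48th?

Consecutive heptagonal numbers differ by 5n − 4: here 5·49 − 4 = 241.

241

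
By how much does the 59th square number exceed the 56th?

345

59² = 3481 and 56² = 3136.
Difference: 3481 − 3136 = 345.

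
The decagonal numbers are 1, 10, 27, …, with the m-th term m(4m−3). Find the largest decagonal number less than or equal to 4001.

4000

Solve n(4n−3) ≤ 4001 for integer n.
n = 32 gives 4000 ≤ 4001, while n = 33 gives 4257 > 4001; so the answer is 4000.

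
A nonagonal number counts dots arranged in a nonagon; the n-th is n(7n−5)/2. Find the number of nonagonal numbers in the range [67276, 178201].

88

The n-th nonagonal number is n(7n−5)/2.
Smallest index with value ≥ 67276: n = 139 (giving 67276).
Largest index with value ≤ 178201: n = 226 (giving 178201).
Indices 139 through 226: 88 terms.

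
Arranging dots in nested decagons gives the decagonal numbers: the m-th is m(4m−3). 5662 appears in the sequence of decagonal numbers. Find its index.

Set n(4n−3) = 5662, giving 4n² − 3n − 5662 = 0.
The discriminant is 9 + 16·5662 = 90601, and √90601 = 301.
So n = (3 + 301) / 8 = 304/8 = 38.
Check: 38·(4·38 − 3) = 5662. ✓

38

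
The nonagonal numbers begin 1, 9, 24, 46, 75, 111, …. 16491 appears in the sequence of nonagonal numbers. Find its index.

69

Set n(7n−5)/2 = 16491, giving 7n² − 5n − 32982 = 0.
The discriminant is 25 + 56·16491 = 923521, and √923521 = 961.
So n = (5 + 961) / 14 = 966/14 = 69.
Check: 69·(7·69 − 5)/2 = 16491. ✓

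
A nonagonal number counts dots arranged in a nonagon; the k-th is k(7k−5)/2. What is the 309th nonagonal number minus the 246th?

122220

309·(7·309 − 5)/2 = 333411 and 246·(7·246 − 5)/2 = 211191.
Difference: 333411 − 211191 = 122220.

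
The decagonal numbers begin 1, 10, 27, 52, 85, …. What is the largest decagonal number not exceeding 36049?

35815

Solve n(4n−3) ≤ 36049 for integer n.
n = 95 gives 35815 ≤ 36049, while n = 96 gives 36576 > 36049; so the answer is 35815.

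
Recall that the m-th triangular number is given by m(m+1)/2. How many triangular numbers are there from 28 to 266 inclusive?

16

The n-th triangular number is n(n+1)/2.
Smallest index with value ≥ 28: n = 7 (giving 28).
Largest index with value ≤ 266: n = 22 (giving 253).
Indices 7 through 22: 16 terms.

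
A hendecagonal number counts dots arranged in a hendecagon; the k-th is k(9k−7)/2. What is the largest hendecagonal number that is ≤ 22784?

Solve n(9n−7)/2 ≤ 22784 for integer n.
n = 71 gives 22436 ≤ 22784, while n = 72 gives 23076 > 22784; so the answer is 22436.

22436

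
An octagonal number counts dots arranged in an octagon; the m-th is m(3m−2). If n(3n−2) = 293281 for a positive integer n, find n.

Set n(3n−2) = 293281, giving 3n² − 2n − 293281 = 0.
The discriminant is 4 + 12·293281 = 3519376, and √3519376 = 1876.
So n = (2 + 1876) / 6 = 1878/6 = 313.
Check: 313·(3·313 − 2) = 293281. ✓

313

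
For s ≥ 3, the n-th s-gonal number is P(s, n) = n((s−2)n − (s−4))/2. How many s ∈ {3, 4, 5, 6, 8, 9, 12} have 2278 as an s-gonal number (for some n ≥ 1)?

2

s = 3: P(3, 67) = 2278. ✓
s = 4: P(4, 47) = 2209 and P(4, 48) = 2304; 2278 is not s-gonal.
s = 5: P(5, 39) = 2262 and P(5, 40) = 2380; 2278 is not s-gonal.
s = 6: P(6, 34) = 2278. ✓
s = 8: P(8, 27) = 2133 and P(8, 28) = 2296; 2278 is not s-gonal.
s = 9: P(9, 25) = 2125 and P(9, 26) = 2301; 2278 is not s-gonal.
s = 12: P(12, 21) = 2121 and P(12, 22) = 2332; 2278 is not s-gonal.
Hits: s ∈ {3, 6} → 2.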